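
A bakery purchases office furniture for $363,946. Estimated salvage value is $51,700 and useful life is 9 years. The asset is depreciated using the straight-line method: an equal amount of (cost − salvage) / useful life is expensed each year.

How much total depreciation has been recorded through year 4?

$138,776

Depreciable base = $363,946 − $51,700 = $312,246.
Annual expense = $312,246 / 9 = $34,694.
End of year 1: book value $329,252.
End of year 2: book value $294,558.
End of year 3: book value $259,864.
End of year 4: book value $225,170.
Accumulated through year 4 = $363,946 − $225,170 = $138,776.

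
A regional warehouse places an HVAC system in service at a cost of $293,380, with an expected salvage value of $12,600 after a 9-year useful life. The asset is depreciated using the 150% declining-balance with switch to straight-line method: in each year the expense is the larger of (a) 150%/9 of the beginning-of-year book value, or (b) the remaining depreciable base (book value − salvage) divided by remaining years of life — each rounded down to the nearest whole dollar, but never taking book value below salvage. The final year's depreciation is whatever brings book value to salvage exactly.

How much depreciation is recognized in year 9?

$25,777

Depreciable base = $293,380 − $12,600 = $280,780.
Year 1: DB = ⌊$293,380 × 150%/9⌋ = $48,896; SL = ⌊$280,780/9⌋ = $31,197 → take DB $48,896. Book value $244,484.
Year 2: DB = ⌊$244,484 × 150%/9⌋ = $40,747; SL = ⌊$231,884/8⌋ = $28,985 → take DB $40,747. Book value $203,737.
Year 3: DB = ⌊$203,737 × 150%/9⌋ = $33,956; SL = ⌊$191,137/7⌋ = $27,305 → take DB $33,956. Book value $169,781.
Year 4: DB = ⌊$169,781 × 150%/9⌋ = $28,296; SL = ⌊$157,181/6⌋ = $26,196 → take DB $28,296. Book value $141,485.
Year 5: DB = ⌊$141,485 × 150%/9⌋ = $23,580; SL = ⌊$128,885/5⌋ = $25,777 → take SL $25,777. Book value $115,708.
Year 6: DB = ⌊$115,708 × 150%/9⌋ = $19,284; SL = ⌊$103,108/4⌋ = $25,777 → take SL $25,777. Book value $89,931.
Year 7: DB = ⌊$89,931 × 150%/9⌋ = $14,988; SL = ⌊$77,331/3⌋ = $25,777 → take SL $25,777. Book value $64,154.
Year 8: DB = ⌊$64,154 × 150%/9⌋ = $10,692; SL = ⌊$51,554/2⌋ = $25,777 → take SL $25,777. Book value $38,377.
Year 9 (final): $38,377 − $12,600 = $25,777. Book value $12,600.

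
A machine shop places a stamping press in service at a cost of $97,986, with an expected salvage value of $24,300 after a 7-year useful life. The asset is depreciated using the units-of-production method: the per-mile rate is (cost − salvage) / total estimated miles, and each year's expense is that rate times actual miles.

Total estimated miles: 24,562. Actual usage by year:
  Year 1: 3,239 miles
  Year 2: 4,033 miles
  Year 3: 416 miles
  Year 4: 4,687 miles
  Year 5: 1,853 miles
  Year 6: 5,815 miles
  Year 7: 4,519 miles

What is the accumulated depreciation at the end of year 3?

Depreciable base = $97,986 − $24,300 = $73,686.
Rate = $73,686 / 24,562 miles = $3 per mile.
Year 1: 3,239 × $3 = $9,717. Book value $88,269.
Year 2: 4,033 × $3 = $12,099. Book value $76,170.
Year 3: 416 × $3 = $1,248. Book value $74,922.
Accumulated through year 3 = $97,986 − $74,922 = $23,064.

$23,064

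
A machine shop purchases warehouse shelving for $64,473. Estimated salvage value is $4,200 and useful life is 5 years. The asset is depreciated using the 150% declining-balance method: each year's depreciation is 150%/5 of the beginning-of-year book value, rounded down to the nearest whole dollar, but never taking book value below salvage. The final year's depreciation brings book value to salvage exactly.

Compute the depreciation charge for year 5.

$11,282

Depreciable base = $64,473 − $4,200 = $60,273.
Year 1: ⌊$64,473 × 150%/5⌋ = $19,341. Book value $45,132.
Year 2: ⌊$45,132 × 150%/5⌋ = $13,539. Book value $31,593.
Year 3: ⌊$31,593 × 150%/5⌋ = $9,477. Book value $22,116.
Year 4: ⌊$22,116 × 150%/5⌋ = $6,634. Book value $15,482.
Year 5 (final): $15,482 − $4,200 = $11,282. Book value $4,200.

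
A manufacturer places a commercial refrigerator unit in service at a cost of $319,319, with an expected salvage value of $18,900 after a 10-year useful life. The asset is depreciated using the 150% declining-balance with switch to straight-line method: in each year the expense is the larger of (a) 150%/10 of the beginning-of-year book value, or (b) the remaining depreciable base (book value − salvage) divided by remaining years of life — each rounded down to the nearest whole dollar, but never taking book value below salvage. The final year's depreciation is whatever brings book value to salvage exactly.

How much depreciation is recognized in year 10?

Depreciable base = $319,319 − $18,900 = $300,419.
Year 1: DB = ⌊$319,319 × 150%/10⌋ = $47,897; SL = ⌊$300,419/10⌋ = $30,041 → take DB $47,897. Book value $271,422.
Year 2: DB = ⌊$271,422 × 150%/10⌋ = $40,713; SL = ⌊$252,522/9⌋ = $28,058 → take DB $40,713. Book value $230,709.
Year 3: DB = ⌊$230,709 × 150%/10⌋ = $34,606; SL = ⌊$211,809/8⌋ = $26,476 → take DB $34,606. Book value $196,103.
Year 4: DB = ⌊$196,103 × 150%/10⌋ = $29,415; SL = ⌊$177,203/7⌋ = $25,314 → take DB $29,415. Book value $166,688.
Year 5: DB = ⌊$166,688 × 150%/10⌋ = $25,003; SL = ⌊$147,788/6⌋ = $24,631 → take DB $25,003. Book value $141,685.
Year 6: DB = ⌊$141,685 × 150%/10⌋ = $21,252; SL = ⌊$122,785/5⌋ = $24,557 → take SL $24,557. Book value $117,128.
Year 7: DB = ⌊$117,128 × 150%/10⌋ = $17,569; SL = ⌊$98,228/4⌋ = $24,557 → take SL $24,557. Book value $92,571.
Year 8: DB = ⌊$92,571 × 150%/10⌋ = $13,885; SL = ⌊$73,671/3⌋ = $24,557 → take SL $24,557. Book value $68,014.
Year 9: DB = ⌊$68,014 × 150%/10⌋ = $10,202; SL = ⌊$49,114/2⌋ = $24,557 → take SL $24,557. Book value $43,457.
Year 10 (final): $43,457 − $18,900 = $24,557. Book value $18,900.

$24,557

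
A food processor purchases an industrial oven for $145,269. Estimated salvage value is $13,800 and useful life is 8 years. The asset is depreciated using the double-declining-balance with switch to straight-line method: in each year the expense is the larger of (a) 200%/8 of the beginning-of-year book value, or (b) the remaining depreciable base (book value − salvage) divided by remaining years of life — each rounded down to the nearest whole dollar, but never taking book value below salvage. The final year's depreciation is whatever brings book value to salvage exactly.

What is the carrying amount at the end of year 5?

$34,474

Depreciable base = $145,269 − $13,800 = $131,469.
Year 1: DB = ⌊$145,269 × 200%/8⌋ = $36,317; SL = ⌊$131,469/8⌋ = $16,433 → take DB $36,317. Book value $108,952.
Year 2: DB = ⌊$108,952 × 200%/8⌋ = $27,238; SL = ⌊$95,152/7⌋ = $13,593 → take DB $27,238. Book value $81,714.
Year 3: DB = ⌊$81,714 × 200%/8⌋ = $20,428; SL = ⌊$67,914/6⌋ = $11,319 → take DB $20,428. Book value $61,286.
Year 4: DB = ⌊$61,286 × 200%/8⌋ = $15,321; SL = ⌊$47,486/5⌋ = $9,497 → take DB $15,321. Book value $45,965.
Year 5: DB = ⌊$45,965 × 200%/8⌋ = $11,491; SL = ⌊$32,165/4⌋ = $8,041 → take DB $11,491. Book value $34,474.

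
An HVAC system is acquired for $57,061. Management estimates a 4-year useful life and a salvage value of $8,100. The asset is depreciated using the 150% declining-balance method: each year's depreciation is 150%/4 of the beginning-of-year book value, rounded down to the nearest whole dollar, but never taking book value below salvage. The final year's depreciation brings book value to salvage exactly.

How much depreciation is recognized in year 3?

Depreciable base = $57,061 − $8,100 = $48,961.
Year 1: ⌊$57,061 × 150%/4⌋ = $21,397. Book value $35,664.
Year 2: ⌊$35,664 × 150%/4⌋ = $13,374. Book value $22,290.
Year 3: ⌊$22,290 × 150%/4⌋ = $8,358. Book value $13,932.

$8,358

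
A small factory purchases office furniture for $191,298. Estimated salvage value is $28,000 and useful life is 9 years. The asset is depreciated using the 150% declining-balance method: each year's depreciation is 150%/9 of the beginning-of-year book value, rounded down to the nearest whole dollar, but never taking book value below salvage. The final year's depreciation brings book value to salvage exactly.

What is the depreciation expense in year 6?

$12,813

Depreciable base = $191,298 − $28,000 = $163,298.
Year 1: ⌊$191,298 × 150%/9⌋ = $31,883. Book value $159,415.
Year 2: ⌊$159,415 × 150%/9⌋ = $26,569. Book value $132,846.
Year 3: ⌊$132,846 × 150%/9⌋ = $22,141. Book value $110,705.
Year 4: ⌊$110,705 × 150%/9⌋ = $18,450. Book value $92,255.
Year 5: ⌊$92,255 × 150%/9⌋ = $15,375. Book value $76,880.
Year 6: ⌊$76,880 × 150%/9⌋ = $12,813. Book value $64,067.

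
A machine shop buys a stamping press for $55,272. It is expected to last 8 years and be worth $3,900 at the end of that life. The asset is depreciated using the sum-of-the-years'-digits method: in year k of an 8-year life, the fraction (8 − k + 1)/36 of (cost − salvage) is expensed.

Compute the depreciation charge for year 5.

Depreciable base = $55,272 − $3,900 = $51,372.
Sum of the years' digits = 8+7+6+5+4+3+2+1 = 36.
Year 1: $51,372 × 8/36 = $11,416. Book value $43,856.
Year 2: $51,372 × 7/36 = $9,989. Book value $33,867.
Year 3: $51,372 × 6/36 = $8,562. Book value $25,305.
Year 4: $51,372 × 5/36 = $7,135. Book value $18,170.
Year 5: $51,372 × 4/36 = $5,708. Book value $12,462.

$5,708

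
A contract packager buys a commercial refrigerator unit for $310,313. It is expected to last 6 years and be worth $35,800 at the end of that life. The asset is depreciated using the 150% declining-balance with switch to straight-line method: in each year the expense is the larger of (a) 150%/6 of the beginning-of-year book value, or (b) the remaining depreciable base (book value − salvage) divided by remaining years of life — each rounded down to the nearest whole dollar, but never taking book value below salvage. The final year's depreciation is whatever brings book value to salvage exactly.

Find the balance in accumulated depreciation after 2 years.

$135,761

Depreciable base = $310,313 − $35,800 = $274,513.
Year 1: DB = ⌊$310,313 × 150%/6⌋ = $77,578; SL = ⌊$274,513/6⌋ = $45,752 → take DB $77,578. Book value $232,735.
Year 2: DB = ⌊$232,735 × 150%/6⌋ = $58,183; SL = ⌊$196,935/5⌋ = $39,387 → take DB $58,183. Book value $174,552.
Accumulated through year 2 = $310,313 − $174,552 = $135,761.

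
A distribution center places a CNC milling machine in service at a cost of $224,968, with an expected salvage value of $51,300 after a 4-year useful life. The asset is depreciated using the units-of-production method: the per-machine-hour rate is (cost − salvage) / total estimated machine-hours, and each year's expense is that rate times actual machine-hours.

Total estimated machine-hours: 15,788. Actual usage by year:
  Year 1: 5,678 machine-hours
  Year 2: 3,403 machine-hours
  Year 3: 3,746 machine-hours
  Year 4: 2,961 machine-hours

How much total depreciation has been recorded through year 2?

$99,891

Depreciable base = $224,968 − $51,300 = $173,668.
Rate = $173,668 / 15,788 machine-hours = $11 per machine-hour.
Year 1: 5,678 × $11 = $62,458. Book value $162,510.
Year 2: 3,403 × $11 = $37,433. Book value $125,077.
Accumulated through year 2 = $224,968 − $125,077 = $99,891.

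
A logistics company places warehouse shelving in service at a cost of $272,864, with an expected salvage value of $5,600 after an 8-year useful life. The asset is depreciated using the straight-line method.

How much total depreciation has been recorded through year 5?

$167,040

Depreciable base = $272,864 − $5,600 = $267,264.
Annual expense = $267,264 / 8 = $33,408.
End of year 1: book value $239,456.
End of year 2: book value $206,048.
End of year 3: book value $172,640.
End of year 4: book value $139,232.
End of year 5: book value $105,824.
Accumulated through year 5 = $272,864 − $105,824 = $167,040.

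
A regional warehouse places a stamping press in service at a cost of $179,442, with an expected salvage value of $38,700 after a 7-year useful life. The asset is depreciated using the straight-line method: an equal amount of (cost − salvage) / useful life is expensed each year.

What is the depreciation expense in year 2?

Depreciable base = $179,442 − $38,700 = $140,742.
Annual expense = $140,742 / 7 = $20,106.

$20,106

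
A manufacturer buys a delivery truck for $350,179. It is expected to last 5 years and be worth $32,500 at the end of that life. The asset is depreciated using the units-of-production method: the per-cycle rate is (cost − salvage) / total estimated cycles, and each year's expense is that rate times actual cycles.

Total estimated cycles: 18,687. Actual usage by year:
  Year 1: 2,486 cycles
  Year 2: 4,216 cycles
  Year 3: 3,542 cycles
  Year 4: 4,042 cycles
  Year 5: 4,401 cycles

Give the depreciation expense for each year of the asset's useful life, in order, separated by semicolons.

Depreciable base = $350,179 − $32,500 = $317,679.
Rate = $317,679 / 18,687 cycles = $17 per cycle.
Year 1: 2,486 × $17 = $42,262. Book value $307,917.
Year 2: 4,216 × $17 = $71,672. Book value $236,245.
Year 3: 3,542 × $17 = $60,214. Book value $176,031.
Year 4: 4,042 × $17 = $68,714. Book value $107,317.
Year 5: 4,401 × $17 = $74,817. Book value $32,500.

$42,262; $71,672; $60,214; $68,714; $74,817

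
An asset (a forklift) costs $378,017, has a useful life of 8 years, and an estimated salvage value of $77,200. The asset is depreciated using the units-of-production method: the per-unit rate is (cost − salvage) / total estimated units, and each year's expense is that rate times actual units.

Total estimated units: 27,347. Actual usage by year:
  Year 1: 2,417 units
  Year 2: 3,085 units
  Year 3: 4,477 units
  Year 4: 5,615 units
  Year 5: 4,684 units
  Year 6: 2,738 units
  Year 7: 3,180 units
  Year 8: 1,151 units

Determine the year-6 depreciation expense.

Depreciable base = $378,017 − $77,200 = $300,817.
Rate = $300,817 / 27,347 units = $11 per unit.
Year 1: 2,417 × $11 = $26,587. Book value $351,430.
Year 2: 3,085 × $11 = $33,935. Book value $317,495.
Year 3: 4,477 × $11 = $49,247. Book value $268,248.
Year 4: 5,615 × $11 = $61,765. Book value $206,483.
Year 5: 4,684 × $11 = $51,524. Book value $154,959.
Year 6: 2,738 × $11 = $30,118. Book value $124,841.

$30,118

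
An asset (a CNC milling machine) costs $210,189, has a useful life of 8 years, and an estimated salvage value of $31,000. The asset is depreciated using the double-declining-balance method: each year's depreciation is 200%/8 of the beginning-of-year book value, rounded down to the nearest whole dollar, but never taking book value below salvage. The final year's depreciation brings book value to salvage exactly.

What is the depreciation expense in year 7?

$6,410

Depreciable base = $210,189 − $31,000 = $179,189.
Year 1: ⌊$210,189 × 200%/8⌋ = $52,547. Book value $157,642.
Year 2: ⌊$157,642 × 200%/8⌋ = $39,410. Book value $118,232.
Year 3: ⌊$118,232 × 200%/8⌋ = $29,558. Book value $88,674.
Year 4: ⌊$88,674 × 200%/8⌋ = $22,168. Book value $66,506.
Year 5: ⌊$66,506 × 200%/8⌋ = $16,626. Book value $49,880.
Year 6: ⌊$49,880 × 200%/8⌋ = $12,470. Book value $37,410.
Year 7: ⌊$37,410 × 200%/8⌋ = $9,352, capped at $6,410. Book value $31,000.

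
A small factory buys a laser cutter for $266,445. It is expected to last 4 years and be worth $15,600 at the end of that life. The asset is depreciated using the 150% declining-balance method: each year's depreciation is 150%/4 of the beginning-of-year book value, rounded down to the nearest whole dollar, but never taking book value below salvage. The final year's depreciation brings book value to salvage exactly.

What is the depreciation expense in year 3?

Depreciable base = $266,445 − $15,600 = $250,845.
Year 1: ⌊$266,445 × 150%/4⌋ = $99,916. Book value $166,529.
Year 2: ⌊$166,529 × 150%/4⌋ = $62,448. Book value $104,081.
Year 3: ⌊$104,081 × 150%/4⌋ = $39,030. Book value $65,051.

$39,030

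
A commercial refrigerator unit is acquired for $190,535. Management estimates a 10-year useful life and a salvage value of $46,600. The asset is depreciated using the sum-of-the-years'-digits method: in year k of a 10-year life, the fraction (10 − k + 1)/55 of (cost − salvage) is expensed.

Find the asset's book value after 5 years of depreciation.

$85,855

Depreciable base = $190,535 − $46,600 = $143,935.
Sum of the years' digits = 10+9+8+7+6+5+4+3+2+1 = 55.
Year 1: $143,935 × 10/55 = $26,170. Book value $164,365.
Year 2: $143,935 × 9/55 = $23,553. Book value $140,812.
Year 3: $143,935 × 8/55 = $20,936. Book value $119,876.
Year 4: $143,935 × 7/55 = $18,319. Book value $101,557.
Year 5: $143,935 × 6/55 = $15,702. Book value $85,855.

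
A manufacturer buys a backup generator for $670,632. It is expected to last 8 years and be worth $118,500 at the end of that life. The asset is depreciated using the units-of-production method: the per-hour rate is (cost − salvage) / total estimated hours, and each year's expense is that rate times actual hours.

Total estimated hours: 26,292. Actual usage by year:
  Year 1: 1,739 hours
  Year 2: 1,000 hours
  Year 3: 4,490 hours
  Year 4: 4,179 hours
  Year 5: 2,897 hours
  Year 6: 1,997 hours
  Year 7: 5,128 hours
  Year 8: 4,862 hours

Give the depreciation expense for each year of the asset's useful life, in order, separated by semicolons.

Depreciable base = $670,632 − $118,500 = $552,132.
Rate = $552,132 / 26,292 hours = $21 per hour.
Year 1: 1,739 × $21 = $36,519. Book value $634,113.
Year 2: 1,000 × $21 = $21,000. Book value $613,113.
Year 3: 4,490 × $21 = $94,290. Book value $518,823.
Year 4: 4,179 × $21 = $87,759. Book value $431,064.
Year 5: 2,897 × $21 = $60,837. Book value $370,227.
Year 6: 1,997 × $21 = $41,937. Book value $328,290.
Year 7: 5,128 × $21 = $107,688. Book value $220,602.
Year 8: 4,862 × $21 = $102,102. Book value $118,500.

$36,519; $21,000; $94,290; $87,759; $60,837; $41,937; $107,688; $102,102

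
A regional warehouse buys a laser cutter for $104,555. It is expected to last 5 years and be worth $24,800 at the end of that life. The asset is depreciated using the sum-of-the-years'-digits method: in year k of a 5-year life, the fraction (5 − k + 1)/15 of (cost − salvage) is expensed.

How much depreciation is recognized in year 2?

Depreciable base = $104,555 − $24,800 = $79,755.
Sum of the years' digits = 5+4+3+2+1 = 15.
Year 1: $79,755 × 5/15 = $26,585. Book value $77,970.
Year 2: $79,755 × 4/15 = $21,268. Book value $56,702.

$21,268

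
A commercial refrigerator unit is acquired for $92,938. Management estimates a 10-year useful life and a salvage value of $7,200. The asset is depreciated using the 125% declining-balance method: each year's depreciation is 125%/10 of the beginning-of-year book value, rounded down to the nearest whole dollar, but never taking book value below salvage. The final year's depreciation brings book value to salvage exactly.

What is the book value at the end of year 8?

Depreciable base = $92,938 − $7,200 = $85,738.
Year 1: ⌊$92,938 × 125%/10⌋ = $11,617. Book value $81,321.
Year 2: ⌊$81,321 × 125%/10⌋ = $10,165. Book value $71,156.
Year 3: ⌊$71,156 × 125%/10⌋ = $8,894. Book value $62,262.
Year 4: ⌊$62,262 × 125%/10⌋ = $7,782. Book value $54,480.
Year 5: ⌊$54,480 × 125%/10⌋ = $6,810. Book value $47,670.
Year 6: ⌊$47,670 × 125%/10⌋ = $5,958. Book value $41,712.
Year 7: ⌊$41,712 × 125%/10⌋ = $5,214. Book value $36,498.
Year 8: ⌊$36,498 × 125%/10⌋ = $4,562. Book value $31,936.

$31,936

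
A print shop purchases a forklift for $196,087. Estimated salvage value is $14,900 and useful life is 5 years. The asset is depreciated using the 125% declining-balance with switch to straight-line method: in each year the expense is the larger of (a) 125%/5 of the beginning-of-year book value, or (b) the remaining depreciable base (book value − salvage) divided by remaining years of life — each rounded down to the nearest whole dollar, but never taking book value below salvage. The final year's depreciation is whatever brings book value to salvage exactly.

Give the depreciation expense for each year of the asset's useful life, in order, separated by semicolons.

$49,021; $36,766; $31,800; $31,800; $31,800

Depreciable base = $196,087 − $14,900 = $181,187.
Year 1: DB = ⌊$196,087 × 125%/5⌋ = $49,021; SL = ⌊$181,187/5⌋ = $36,237 → take DB $49,021. Book value $147,066.
Year 2: DB = ⌊$147,066 × 125%/5⌋ = $36,766; SL = ⌊$132,166/4⌋ = $33,041 → take DB $36,766. Book value $110,300.
Year 3: DB = ⌊$110,300 × 125%/5⌋ = $27,575; SL = ⌊$95,400/3⌋ = $31,800 → take SL $31,800. Book value $78,500.
Year 4: DB = ⌊$78,500 × 125%/5⌋ = $19,625; SL = ⌊$63,600/2⌋ = $31,800 → take SL $31,800. Book value $46,700.
Year 5 (final): $46,700 − $14,900 = $31,800. Book value $14,900.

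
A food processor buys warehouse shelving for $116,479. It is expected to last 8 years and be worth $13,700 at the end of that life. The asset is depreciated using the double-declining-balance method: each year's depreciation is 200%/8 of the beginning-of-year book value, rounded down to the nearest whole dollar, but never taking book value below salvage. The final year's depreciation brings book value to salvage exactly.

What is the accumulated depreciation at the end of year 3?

Depreciable base = $116,479 − $13,700 = $102,779.
Year 1: ⌊$116,479 × 200%/8⌋ = $29,119. Book value $87,360.
Year 2: ⌊$87,360 × 200%/8⌋ = $21,840. Book value $65,520.
Year 3: ⌊$65,520 × 200%/8⌋ = $16,380. Book value $49,140.
Accumulated through year 3 = $116,479 − $49,140 = $67,339.

$67,339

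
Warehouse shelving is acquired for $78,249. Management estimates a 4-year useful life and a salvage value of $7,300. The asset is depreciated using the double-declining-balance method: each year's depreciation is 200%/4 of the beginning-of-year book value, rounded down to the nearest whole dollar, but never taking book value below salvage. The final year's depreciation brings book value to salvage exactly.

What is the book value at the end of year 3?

$9,782

Depreciable base = $78,249 − $7,300 = $70,949.
Year 1: ⌊$78,249 × 200%/4⌋ = $39,124. Book value $39,125.
Year 2: ⌊$39,125 × 200%/4⌋ = $19,562. Book value $19,563.
Year 3: ⌊$19,563 × 200%/4⌋ = $9,781. Book value $9,782.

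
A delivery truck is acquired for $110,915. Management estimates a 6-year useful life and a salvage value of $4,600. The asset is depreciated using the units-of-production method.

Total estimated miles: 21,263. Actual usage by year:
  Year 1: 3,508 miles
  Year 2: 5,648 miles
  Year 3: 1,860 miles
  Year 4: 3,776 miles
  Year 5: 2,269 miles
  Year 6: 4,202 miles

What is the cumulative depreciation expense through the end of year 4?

$73,960

Depreciable base = $110,915 − $4,600 = $106,315.
Rate = $106,315 / 21,263 miles = $5 per mile.
Year 1: 3,508 × $5 = $17,540. Book value $93,375.
Year 2: 5,648 × $5 = $28,240. Book value $65,135.
Year 3: 1,860 × $5 = $9,300. Book value $55,835.
Year 4: 3,776 × $5 = $18,880. Book value $36,955.
Accumulated through year 4 = $110,915 − $36,955 = $73,960.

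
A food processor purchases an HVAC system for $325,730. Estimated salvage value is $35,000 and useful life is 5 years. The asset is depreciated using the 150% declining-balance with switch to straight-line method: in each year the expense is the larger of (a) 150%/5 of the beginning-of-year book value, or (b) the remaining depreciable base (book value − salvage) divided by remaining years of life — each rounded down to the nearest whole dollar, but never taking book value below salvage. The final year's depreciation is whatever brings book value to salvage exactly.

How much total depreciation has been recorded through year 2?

$166,122

Depreciable base = $325,730 − $35,000 = $290,730.
Year 1: DB = ⌊$325,730 × 150%/5⌋ = $97,719; SL = ⌊$290,730/5⌋ = $58,146 → take DB $97,719. Book value $228,011.
Year 2: DB = ⌊$228,011 × 150%/5⌋ = $68,403; SL = ⌊$193,011/4⌋ = $48,252 → take DB $68,403. Book value $159,608.
Accumulated through year 2 = $325,730 − $159,608 = $166,122.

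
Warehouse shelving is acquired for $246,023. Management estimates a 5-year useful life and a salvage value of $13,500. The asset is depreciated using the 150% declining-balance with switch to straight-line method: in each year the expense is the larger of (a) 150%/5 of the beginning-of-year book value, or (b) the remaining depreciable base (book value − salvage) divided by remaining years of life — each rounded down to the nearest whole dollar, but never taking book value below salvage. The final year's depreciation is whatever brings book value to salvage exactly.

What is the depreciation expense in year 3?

Depreciable base = $246,023 − $13,500 = $232,523.
Year 1: DB = ⌊$246,023 × 150%/5⌋ = $73,806; SL = ⌊$232,523/5⌋ = $46,504 → take DB $73,806. Book value $172,217.
Year 2: DB = ⌊$172,217 × 150%/5⌋ = $51,665; SL = ⌊$158,717/4⌋ = $39,679 → take DB $51,665. Book value $120,552.
Year 3: DB = ⌊$120,552 × 150%/5⌋ = $36,165; SL = ⌊$107,052/3⌋ = $35,684 → take DB $36,165. Book value $84,387.

$36,165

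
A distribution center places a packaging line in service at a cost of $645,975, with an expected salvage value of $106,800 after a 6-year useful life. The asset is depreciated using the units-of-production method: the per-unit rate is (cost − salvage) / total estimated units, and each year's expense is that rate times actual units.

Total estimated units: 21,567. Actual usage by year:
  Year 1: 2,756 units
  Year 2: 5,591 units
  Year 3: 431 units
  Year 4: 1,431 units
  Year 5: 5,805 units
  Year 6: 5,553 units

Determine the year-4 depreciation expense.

Depreciable base = $645,975 − $106,800 = $539,175.
Rate = $539,175 / 21,567 units = $25 per unit.
Year 1: 2,756 × $25 = $68,900. Book value $577,075.
Year 2: 5,591 × $25 = $139,775. Book value $437,300.
Year 3: 431 × $25 = $10,775. Book value $426,525.
Year 4: 1,431 × $25 = $35,775. Book value $390,750.

$35,775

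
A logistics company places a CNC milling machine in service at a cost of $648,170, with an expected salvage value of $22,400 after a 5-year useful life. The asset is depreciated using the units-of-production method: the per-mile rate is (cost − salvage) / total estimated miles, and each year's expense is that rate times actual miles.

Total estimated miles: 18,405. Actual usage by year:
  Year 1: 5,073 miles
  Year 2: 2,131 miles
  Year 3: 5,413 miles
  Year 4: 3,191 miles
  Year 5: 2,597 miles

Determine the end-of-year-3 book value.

$219,192

Depreciable base = $648,170 − $22,400 = $625,770.
Rate = $625,770 / 18,405 miles = $34 per mile.
Year 1: 5,073 × $34 = $172,482. Book value $475,688.
Year 2: 2,131 × $34 = $72,454. Book value $403,234.
Year 3: 5,413 × $34 = $184,042. Book value $219,192.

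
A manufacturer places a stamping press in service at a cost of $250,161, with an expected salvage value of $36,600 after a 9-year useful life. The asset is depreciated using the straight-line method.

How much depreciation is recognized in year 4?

Depreciable base = $250,161 − $36,600 = $213,561.
Annual expense = $213,561 / 9 = $23,729.

$23,729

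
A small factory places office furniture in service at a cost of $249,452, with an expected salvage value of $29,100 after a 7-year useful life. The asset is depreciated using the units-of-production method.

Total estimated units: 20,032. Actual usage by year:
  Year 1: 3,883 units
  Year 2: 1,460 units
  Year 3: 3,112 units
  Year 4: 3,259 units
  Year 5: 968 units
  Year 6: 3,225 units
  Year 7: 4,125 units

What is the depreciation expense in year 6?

$35,475

Depreciable base = $249,452 − $29,100 = $220,352.
Rate = $220,352 / 20,032 units = $11 per unit.
Year 1: 3,883 × $11 = $42,713. Book value $206,739.
Year 2: 1,460 × $11 = $16,060. Book value $190,679.
Year 3: 3,112 × $11 = $34,232. Book value $156,447.
Year 4: 3,259 × $11 = $35,849. Book value $120,598.
Year 5: 968 × $11 = $10,648. Book value $109,950.
Year 6: 3,225 × $11 = $35,475. Book value $74,475.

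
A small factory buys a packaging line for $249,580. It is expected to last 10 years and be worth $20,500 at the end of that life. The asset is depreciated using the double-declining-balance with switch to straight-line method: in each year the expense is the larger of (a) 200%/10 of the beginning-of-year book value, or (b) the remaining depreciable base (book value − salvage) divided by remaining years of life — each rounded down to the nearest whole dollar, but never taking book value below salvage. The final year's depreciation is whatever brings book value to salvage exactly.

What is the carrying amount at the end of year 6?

Depreciable base = $249,580 − $20,500 = $229,080.
Year 1: DB = ⌊$249,580 × 200%/10⌋ = $49,916; SL = ⌊$229,080/10⌋ = $22,908 → take DB $49,916. Book value $199,664.
Year 2: DB = ⌊$199,664 × 200%/10⌋ = $39,932; SL = ⌊$179,164/9⌋ = $19,907 → take DB $39,932. Book value $159,732.
Year 3: DB = ⌊$159,732 × 200%/10⌋ = $31,946; SL = ⌊$139,232/8⌋ = $17,404 → take DB $31,946. Book value $127,786.
Year 4: DB = ⌊$127,786 × 200%/10⌋ = $25,557; SL = ⌊$107,286/7⌋ = $15,326 → take DB $25,557. Book value $102,229.
Year 5: DB = ⌊$102,229 × 200%/10⌋ = $20,445; SL = ⌊$81,729/6⌋ = $13,621 → take DB $20,445. Book value $81,784.
Year 6: DB = ⌊$81,784 × 200%/10⌋ = $16,356; SL = ⌊$61,284/5⌋ = $12,256 → take DB $16,356. Book value $65,428.

$65,428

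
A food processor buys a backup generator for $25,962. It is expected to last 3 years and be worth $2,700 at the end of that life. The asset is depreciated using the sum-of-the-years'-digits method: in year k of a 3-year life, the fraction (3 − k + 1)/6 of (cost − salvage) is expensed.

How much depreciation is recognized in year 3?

$3,877

Depreciable base = $25,962 − $2,700 = $23,262.
Sum of the years' digits = 3+2+1 = 6.
Year 1: $23,262 × 3/6 = $11,631. Book value $14,331.
Year 2: $23,262 × 2/6 = $7,754. Book value $6,577.
Year 3: $23,262 × 1/6 = $3,877. Book value $2,700.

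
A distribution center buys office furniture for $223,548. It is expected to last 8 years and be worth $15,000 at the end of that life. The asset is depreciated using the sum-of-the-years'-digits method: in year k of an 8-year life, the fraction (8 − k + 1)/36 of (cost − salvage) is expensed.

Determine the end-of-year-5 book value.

Depreciable base = $223,548 − $15,000 = $208,548.
Sum of the years' digits = 8+7+6+5+4+3+2+1 = 36.
Year 1: $208,548 × 8/36 = $46,344. Book value $177,204.
Year 2: $208,548 × 7/36 = $40,551. Book value $136,653.
Year 3: $208,548 × 6/36 = $34,758. Book value $101,895.
Year 4: $208,548 × 5/36 = $28,965. Book value $72,930.
Year 5: $208,548 × 4/36 = $23,172. Book value $49,758.

$49,758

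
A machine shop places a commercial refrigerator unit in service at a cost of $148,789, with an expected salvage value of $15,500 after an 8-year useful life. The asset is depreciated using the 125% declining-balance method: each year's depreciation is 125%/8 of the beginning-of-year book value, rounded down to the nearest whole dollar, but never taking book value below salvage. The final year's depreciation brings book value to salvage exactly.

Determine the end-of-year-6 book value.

$53,687

Depreciable base = $148,789 − $15,500 = $133,289.
Year 1: ⌊$148,789 × 125%/8⌋ = $23,248. Book value $125,541.
Year 2: ⌊$125,541 × 125%/8⌋ = $19,615. Book value $105,926.
Year 3: ⌊$105,926 × 125%/8⌋ = $16,550. Book value $89,376.
Year 4: ⌊$89,376 × 125%/8⌋ = $13,965. Book value $75,411.
Year 5: ⌊$75,411 × 125%/8⌋ = $11,782. Book value $63,629.
Year 6: ⌊$63,629 × 125%/8⌋ = $9,942. Book value $53,687.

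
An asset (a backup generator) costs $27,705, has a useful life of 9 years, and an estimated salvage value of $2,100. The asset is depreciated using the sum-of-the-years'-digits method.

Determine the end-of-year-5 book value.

$7,790

Depreciable base = $27,705 − $2,100 = $25,605.
Sum of the years' digits = 9+8+7+6+5+4+3+2+1 = 45.
Year 1: $25,605 × 9/45 = $5,121. Book value $22,584.
Year 2: $25,605 × 8/45 = $4,552. Book value $18,032.
Year 3: $25,605 × 7/45 = $3,983. Book value $14,049.
Year 4: $25,605 × 6/45 = $3,414. Book value $10,635.
Year 5: $25,605 × 5/45 = $2,845. Book value $7,790.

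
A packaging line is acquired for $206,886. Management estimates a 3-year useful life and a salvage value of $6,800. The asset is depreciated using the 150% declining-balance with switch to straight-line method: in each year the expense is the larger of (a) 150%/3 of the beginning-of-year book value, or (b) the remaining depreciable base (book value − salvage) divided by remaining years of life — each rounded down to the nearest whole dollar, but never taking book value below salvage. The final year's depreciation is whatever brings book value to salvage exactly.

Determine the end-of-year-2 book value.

$51,722

Depreciable base = $206,886 − $6,800 = $200,086.
Year 1: DB = ⌊$206,886 × 150%/3⌋ = $103,443; SL = ⌊$200,086/3⌋ = $66,695 → take DB $103,443. Book value $103,443.
Year 2: DB = ⌊$103,443 × 150%/3⌋ = $51,721; SL = ⌊$96,643/2⌋ = $48,321 → take DB $51,721. Book value $51,722.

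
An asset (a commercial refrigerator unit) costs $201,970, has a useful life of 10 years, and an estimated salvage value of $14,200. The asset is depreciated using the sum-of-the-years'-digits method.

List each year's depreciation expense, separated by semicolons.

Depreciable base = $201,970 − $14,200 = $187,770.
Sum of the years' digits = 10+9+8+7+6+5+4+3+2+1 = 55.
Year 1: $187,770 × 10/55 = $34,140. Book value $167,830.
Year 2: $187,770 × 9/55 = $30,726. Book value $137,104.
Year 3: $187,770 × 8/55 = $27,312. Book value $109,792.
Year 4: $187,770 × 7/55 = $23,898. Book value $85,894.
Year 5: $187,770 × 6/55 = $20,484. Book value $65,410.
Year 6: $187,770 × 5/55 = $17,070. Book value $48,340.
Year 7: $187,770 × 4/55 = $13,656. Book value $34,684.
Year 8: $187,770 × 3/55 = $10,242. Book value $24,442.
Year 9: $187,770 × 2/55 = $6,828. Book value $17,614.
Year 10: $187,770 × 1/55 = $3,414. Book value $14,200.

$34,140; $30,726; $27,312; $23,898; $20,484; $17,070; $13,656; $10,242; $6,828; $3,414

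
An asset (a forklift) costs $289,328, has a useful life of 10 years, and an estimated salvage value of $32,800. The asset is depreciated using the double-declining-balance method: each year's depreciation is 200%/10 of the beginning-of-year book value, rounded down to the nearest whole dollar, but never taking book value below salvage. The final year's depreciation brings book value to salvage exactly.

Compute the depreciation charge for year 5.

Depreciable base = $289,328 − $32,800 = $256,528.
Year 1: ⌊$289,328 × 200%/10⌋ = $57,865. Book value $231,463.
Year 2: ⌊$231,463 × 200%/10⌋ = $46,292. Book value $185,171.
Year 3: ⌊$185,171 × 200%/10⌋ = $37,034. Book value $148,137.
Year 4: ⌊$148,137 × 200%/10⌋ = $29,627. Book value $118,510.
Year 5: ⌊$118,510 × 200%/10⌋ = $23,702. Book value $94,808.

$23,702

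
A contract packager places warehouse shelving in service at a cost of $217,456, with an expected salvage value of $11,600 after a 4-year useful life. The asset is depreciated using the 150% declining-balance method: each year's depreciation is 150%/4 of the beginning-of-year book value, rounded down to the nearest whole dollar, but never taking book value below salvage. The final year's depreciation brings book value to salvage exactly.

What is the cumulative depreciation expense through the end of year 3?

$164,366

Depreciable base = $217,456 − $11,600 = $205,856.
Year 1: ⌊$217,456 × 150%/4⌋ = $81,546. Book value $135,910.
Year 2: ⌊$135,910 × 150%/4⌋ = $50,966. Book value $84,944.
Year 3: ⌊$84,944 × 150%/4⌋ = $31,854. Book value $53,090.
Accumulated through year 3 = $217,456 − $53,090 = $164,366.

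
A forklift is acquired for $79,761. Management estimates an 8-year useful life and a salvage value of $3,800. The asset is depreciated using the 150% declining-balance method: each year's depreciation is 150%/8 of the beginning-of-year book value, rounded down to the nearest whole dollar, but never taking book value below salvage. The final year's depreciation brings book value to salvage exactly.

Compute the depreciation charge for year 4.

$8,021

Depreciable base = $79,761 − $3,800 = $75,961.
Year 1: ⌊$79,761 × 150%/8⌋ = $14,955. Book value $64,806.
Year 2: ⌊$64,806 × 150%/8⌋ = $12,151. Book value $52,655.
Year 3: ⌊$52,655 × 150%/8⌋ = $9,872. Book value $42,783.
Year 4: ⌊$42,783 × 150%/8⌋ = $8,021. Book value $34,762.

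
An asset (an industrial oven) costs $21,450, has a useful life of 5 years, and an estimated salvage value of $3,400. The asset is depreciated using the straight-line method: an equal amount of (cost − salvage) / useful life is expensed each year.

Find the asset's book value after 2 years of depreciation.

Depreciable base = $21,450 − $3,400 = $18,050.
Annual expense = $18,050 / 5 = $3,610.
End of year 1: book value $17,840.
End of year 2: book value $14,230.

$14,230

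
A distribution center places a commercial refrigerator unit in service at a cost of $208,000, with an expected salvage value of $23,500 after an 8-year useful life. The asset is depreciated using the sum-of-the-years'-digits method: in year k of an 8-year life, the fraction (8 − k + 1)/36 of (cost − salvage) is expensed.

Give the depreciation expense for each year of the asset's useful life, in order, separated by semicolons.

$41,000; $35,875; $30,750; $25,625; $20,500; $15,375; $10,250; $5,125

Depreciable base = $208,000 − $23,500 = $184,500.
Sum of the years' digits = 8+7+6+5+4+3+2+1 = 36.
Year 1: $184,500 × 8/36 = $41,000. Book value $167,000.
Year 2: $184,500 × 7/36 = $35,875. Book value $131,125.
Year 3: $184,500 × 6/36 = $30,750. Book value $100,375.
Year 4: $184,500 × 5/36 = $25,625. Book value $74,750.
Year 5: $184,500 × 4/36 = $20,500. Book value $54,250.
Year 6: $184,500 × 3/36 = $15,375. Book value $38,875.
Year 7: $184,500 × 2/36 = $10,250. Book value $28,625.
Year 8: $184,500 × 1/36 = $5,125. Book value $23,500.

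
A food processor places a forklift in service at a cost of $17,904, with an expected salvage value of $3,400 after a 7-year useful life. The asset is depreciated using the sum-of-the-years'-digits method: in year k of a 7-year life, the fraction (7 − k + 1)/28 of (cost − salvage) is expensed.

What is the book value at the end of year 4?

$6,508

Depreciable base = $17,904 − $3,400 = $14,504.
Sum of the years' digits = 7+6+5+4+3+2+1 = 28.
Year 1: $14,504 × 7/28 = $3,626. Book value $14,278.
Year 2: $14,504 × 6/28 = $3,108. Book value $11,170.
Year 3: $14,504 × 5/28 = $2,590. Book value $8,580.
Year 4: $14,504 × 4/28 = $2,072. Book value $6,508.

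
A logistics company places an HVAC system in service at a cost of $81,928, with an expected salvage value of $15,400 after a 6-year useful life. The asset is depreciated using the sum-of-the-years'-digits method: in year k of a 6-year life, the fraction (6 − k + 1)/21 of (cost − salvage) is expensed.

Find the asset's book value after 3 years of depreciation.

$34,408

Depreciable base = $81,928 − $15,400 = $66,528.
Sum of the years' digits = 6+5+4+3+2+1 = 21.
Year 1: $66,528 × 6/21 = $19,008. Book value $62,920.
Year 2: $66,528 × 5/21 = $15,840. Book value $47,080.
Year 3: $66,528 × 4/21 = $12,672. Book value $34,408.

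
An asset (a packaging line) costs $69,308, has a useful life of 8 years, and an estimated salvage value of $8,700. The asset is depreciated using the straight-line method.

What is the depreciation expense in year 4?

Depreciable base = $69,308 − $8,700 = $60,608.
Annual expense = $60,608 / 8 = $7,576.

$7,576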